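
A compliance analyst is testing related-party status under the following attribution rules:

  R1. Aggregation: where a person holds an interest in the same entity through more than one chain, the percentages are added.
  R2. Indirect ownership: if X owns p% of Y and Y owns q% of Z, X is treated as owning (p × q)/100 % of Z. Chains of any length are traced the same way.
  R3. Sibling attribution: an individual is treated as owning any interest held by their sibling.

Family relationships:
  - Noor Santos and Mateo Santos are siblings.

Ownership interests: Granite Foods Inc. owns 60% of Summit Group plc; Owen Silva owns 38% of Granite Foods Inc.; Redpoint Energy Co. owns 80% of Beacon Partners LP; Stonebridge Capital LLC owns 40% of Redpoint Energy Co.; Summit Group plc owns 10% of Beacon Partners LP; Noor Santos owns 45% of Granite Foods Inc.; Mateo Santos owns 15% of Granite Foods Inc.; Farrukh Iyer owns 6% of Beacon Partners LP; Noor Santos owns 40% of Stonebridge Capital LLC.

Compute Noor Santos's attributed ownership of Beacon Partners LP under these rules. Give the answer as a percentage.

16.4%

By sibling attribution (R3), Noor Santos is treated as also owning Mateo Santos's interest in Granite Foods Inc, giving 45% + 15% = 60%.
Chain via Stonebridge Capital LLC → Redpoint Energy Co. (R2): 40% × 40% × 80% = 12.8% of Beacon Partners LP.
Chain via Granite Foods Inc. → Summit Group plc (R2): 60% × 60% × 10% = 3.6% of Beacon Partners LP.
Aggregating (R1): 12.8% + 3.6% = 16.4%.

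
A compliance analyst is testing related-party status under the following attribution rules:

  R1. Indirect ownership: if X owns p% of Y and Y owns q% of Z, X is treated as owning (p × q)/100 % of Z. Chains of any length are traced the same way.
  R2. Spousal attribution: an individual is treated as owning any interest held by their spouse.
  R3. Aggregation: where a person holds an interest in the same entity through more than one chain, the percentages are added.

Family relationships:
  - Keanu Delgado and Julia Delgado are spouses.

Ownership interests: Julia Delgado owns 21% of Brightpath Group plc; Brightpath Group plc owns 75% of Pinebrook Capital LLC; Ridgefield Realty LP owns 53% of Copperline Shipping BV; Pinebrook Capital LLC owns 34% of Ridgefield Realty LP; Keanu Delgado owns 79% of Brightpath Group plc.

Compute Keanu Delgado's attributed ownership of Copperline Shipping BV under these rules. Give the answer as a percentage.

By spousal attribution (R2), Keanu Delgado is treated as also owning Julia Delgado's interest in Brightpath Group plc, giving 79% + 21% = 100%.
Chain via Brightpath Group plc → Pinebrook Capital LLC → Ridgefield Realty LP (R1): 100% × 75% × 34% × 53% = 13.515% of Copperline Shipping BV.

13.515%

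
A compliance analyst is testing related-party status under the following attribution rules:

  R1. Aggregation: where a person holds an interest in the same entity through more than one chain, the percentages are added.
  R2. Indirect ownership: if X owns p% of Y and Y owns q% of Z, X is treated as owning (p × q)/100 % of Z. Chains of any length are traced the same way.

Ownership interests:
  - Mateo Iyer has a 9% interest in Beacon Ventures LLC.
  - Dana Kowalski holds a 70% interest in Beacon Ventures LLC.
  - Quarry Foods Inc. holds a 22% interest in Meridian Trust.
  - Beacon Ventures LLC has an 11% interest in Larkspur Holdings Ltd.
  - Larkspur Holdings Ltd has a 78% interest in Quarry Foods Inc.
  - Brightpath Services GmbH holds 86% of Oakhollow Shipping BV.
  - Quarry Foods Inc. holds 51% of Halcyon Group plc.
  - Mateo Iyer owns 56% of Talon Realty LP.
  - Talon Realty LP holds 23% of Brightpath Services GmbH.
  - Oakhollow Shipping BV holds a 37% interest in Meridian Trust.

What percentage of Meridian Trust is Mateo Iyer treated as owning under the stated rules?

Chain via Talon Realty LP → Brightpath Services GmbH → Oakhollow Shipping BV (R2): 56% × 23% × 86% × 37% = 4.098416% of Meridian Trust.
Chain via Beacon Ventures LLC → Larkspur Holdings Ltd → Quarry Foods Inc. (R2): 9% × 11% × 78% × 22% = 0.169884% of Meridian Trust.
Aggregating (R1): 4.098416% + 0.169884% = 4.2683%.

4.2683%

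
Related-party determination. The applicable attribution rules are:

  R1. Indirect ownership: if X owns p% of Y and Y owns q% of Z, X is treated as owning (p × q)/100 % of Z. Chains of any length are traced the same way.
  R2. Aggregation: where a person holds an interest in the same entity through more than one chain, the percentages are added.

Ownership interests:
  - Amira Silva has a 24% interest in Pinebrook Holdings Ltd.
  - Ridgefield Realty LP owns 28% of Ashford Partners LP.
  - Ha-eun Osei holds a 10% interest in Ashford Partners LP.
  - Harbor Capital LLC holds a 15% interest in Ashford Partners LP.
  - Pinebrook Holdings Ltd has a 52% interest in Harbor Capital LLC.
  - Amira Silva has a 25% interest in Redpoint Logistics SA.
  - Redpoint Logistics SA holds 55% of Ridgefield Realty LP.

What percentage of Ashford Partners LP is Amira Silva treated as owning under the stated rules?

5.722%

Chain via Redpoint Logistics SA → Ridgefield Realty LP (R1): 25% × 55% × 28% = 3.85% of Ashford Partners LP.
Chain via Pinebrook Holdings Ltd → Harbor Capital LLC (R1): 24% × 52% × 15% = 1.872% of Ashford Partners LP.
Aggregating (R2): 3.85% + 1.872% = 5.722%.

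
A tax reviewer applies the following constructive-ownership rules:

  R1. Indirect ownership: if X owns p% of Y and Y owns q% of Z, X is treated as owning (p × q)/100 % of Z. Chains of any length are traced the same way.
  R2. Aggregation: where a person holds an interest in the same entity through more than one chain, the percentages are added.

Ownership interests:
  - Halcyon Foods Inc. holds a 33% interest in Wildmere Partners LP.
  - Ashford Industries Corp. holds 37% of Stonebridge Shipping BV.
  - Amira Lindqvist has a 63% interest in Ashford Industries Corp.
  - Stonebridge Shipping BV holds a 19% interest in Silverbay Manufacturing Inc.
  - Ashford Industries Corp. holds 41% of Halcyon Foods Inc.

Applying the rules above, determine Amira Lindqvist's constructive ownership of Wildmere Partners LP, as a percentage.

Chain via Ashford Industries Corp. → Halcyon Foods Inc. (R1): 63% × 41% × 33% = 8.5239% of Wildmere Partners LP.

8.5239%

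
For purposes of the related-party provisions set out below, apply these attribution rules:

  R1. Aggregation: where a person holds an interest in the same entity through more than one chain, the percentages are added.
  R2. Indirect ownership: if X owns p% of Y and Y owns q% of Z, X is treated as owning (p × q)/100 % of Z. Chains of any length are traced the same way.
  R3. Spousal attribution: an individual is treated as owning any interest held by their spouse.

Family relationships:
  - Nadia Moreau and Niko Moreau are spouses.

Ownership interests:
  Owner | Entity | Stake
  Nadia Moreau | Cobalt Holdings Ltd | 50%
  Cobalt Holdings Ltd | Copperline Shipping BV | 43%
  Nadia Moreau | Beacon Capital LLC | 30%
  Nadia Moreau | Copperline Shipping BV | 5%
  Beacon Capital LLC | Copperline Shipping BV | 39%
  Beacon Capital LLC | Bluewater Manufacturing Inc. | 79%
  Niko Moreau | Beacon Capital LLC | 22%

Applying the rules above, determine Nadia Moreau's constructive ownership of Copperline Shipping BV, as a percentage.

By spousal attribution (R3), Nadia Moreau is treated as also owning Niko Moreau's interest in Beacon Capital LLC, giving 30% + 22% = 52%.
Chain via Beacon Capital LLC (R2): 52% × 39% = 20.28% of Copperline Shipping BV.
Chain via Cobalt Holdings Ltd (R2): 50% × 43% = 21.5% of Copperline Shipping BV.
Direct interest in Copperline Shipping BV: 5%.
Aggregating (R1): 20.28% + 21.5% + 5% = 46.78%.

46.78%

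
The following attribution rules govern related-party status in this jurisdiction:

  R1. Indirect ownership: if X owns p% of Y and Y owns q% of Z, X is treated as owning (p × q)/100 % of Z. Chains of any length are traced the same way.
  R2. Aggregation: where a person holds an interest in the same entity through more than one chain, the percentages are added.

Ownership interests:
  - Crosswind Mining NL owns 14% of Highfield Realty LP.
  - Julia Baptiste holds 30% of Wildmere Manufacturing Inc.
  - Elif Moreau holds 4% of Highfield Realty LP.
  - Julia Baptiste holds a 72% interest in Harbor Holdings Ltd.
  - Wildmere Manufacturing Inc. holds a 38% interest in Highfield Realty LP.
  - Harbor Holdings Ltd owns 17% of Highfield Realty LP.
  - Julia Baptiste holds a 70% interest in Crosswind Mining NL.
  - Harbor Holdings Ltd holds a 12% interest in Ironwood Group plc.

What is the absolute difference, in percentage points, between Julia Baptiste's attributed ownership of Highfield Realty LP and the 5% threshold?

Chain via Harbor Holdings Ltd (R1): 72% × 17% = 12.24% of Highfield Realty LP.
Chain via Crosswind Mining NL (R1): 70% × 14% = 9.8% of Highfield Realty LP.
Chain via Wildmere Manufacturing Inc. (R1): 30% × 38% = 11.4% of Highfield Realty LP.
Aggregating (R2): 12.24% + 9.8% + 11.4% = 33.44%.
33.44% exceeds the 5% threshold by 28.44 percentage points.

28.44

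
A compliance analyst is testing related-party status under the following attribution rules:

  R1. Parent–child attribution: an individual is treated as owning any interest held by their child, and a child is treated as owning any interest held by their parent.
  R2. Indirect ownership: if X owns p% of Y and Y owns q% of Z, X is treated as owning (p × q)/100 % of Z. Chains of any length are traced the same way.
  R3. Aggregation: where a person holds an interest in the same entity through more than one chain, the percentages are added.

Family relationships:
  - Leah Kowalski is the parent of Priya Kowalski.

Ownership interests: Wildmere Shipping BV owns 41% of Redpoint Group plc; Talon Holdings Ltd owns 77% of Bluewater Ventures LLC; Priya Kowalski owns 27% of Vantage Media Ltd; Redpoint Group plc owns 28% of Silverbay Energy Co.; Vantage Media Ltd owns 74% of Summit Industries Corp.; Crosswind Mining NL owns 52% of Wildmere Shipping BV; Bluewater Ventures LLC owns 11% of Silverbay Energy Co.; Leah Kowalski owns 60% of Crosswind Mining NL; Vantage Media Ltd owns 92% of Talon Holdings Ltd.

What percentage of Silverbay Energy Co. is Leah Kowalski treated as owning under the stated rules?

5.685708%

By parent–child attribution (R1), Leah Kowalski is treated as owning Priya Kowalski's 27% interest in Vantage Media Ltd.
Chain via Crosswind Mining NL → Wildmere Shipping BV → Redpoint Group plc (R2): 60% × 52% × 41% × 28% = 3.58176% of Silverbay Energy Co.
Chain via Vantage Media Ltd → Talon Holdings Ltd → Bluewater Ventures LLC (R2): 27% × 92% × 77% × 11% = 2.103948% of Silverbay Energy Co.
Aggregating (R3): 3.58176% + 2.103948% = 5.685708%.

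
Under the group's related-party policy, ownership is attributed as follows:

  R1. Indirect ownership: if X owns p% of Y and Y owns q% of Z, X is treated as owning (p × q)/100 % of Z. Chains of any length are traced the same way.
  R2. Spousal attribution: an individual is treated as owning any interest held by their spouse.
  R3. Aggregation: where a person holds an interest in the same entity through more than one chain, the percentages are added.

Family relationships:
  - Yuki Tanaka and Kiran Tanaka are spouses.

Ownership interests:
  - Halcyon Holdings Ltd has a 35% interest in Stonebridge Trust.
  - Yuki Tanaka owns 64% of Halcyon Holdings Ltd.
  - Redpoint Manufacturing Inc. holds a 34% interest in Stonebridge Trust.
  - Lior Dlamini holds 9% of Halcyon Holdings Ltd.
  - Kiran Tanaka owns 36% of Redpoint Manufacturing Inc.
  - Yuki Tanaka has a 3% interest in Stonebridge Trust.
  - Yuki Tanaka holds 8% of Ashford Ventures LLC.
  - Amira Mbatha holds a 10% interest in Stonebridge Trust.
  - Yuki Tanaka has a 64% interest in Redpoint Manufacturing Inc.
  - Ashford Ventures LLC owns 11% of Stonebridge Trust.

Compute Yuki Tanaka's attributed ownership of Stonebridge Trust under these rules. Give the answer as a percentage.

60.28%

By spousal attribution (R2), Yuki Tanaka is treated as also owning Kiran Tanaka's interest in Redpoint Manufacturing Inc, giving 64% + 36% = 100%.
Chain via Ashford Ventures LLC (R1): 8% × 11% = 0.88% of Stonebridge Trust.
Chain via Redpoint Manufacturing Inc. (R1): 100% × 34% = 34% of Stonebridge Trust.
Chain via Halcyon Holdings Ltd (R1): 64% × 35% = 22.4% of Stonebridge Trust.
Direct interest in Stonebridge Trust: 3%.
Aggregating (R3): 0.88% + 34% + 22.4% + 3% = 60.28%.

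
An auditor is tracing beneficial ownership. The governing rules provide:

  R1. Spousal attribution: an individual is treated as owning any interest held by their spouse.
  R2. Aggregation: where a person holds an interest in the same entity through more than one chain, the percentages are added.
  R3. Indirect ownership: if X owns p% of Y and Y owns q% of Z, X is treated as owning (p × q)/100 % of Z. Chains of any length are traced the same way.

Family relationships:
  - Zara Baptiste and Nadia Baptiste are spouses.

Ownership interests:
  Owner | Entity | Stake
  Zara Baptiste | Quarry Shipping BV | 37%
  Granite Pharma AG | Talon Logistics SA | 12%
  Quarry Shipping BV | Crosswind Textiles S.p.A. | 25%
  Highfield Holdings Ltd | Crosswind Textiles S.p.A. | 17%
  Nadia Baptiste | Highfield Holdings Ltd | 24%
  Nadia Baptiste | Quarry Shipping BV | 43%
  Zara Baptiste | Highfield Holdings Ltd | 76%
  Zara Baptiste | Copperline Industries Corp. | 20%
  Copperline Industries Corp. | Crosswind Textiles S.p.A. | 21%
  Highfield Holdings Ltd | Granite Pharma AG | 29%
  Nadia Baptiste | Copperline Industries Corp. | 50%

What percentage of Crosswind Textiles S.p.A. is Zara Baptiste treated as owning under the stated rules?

By spousal attribution (R1), Zara Baptiste is treated as also owning Nadia Baptiste's interest in Quarry Shipping BV, giving 37% + 43% = 80%.
By spousal attribution (R1), Zara Baptiste is treated as also owning Nadia Baptiste's interest in Copperline Industries Corp, giving 20% + 50% = 70%.
By spousal attribution (R1), Zara Baptiste is treated as also owning Nadia Baptiste's interest in Highfield Holdings Ltd, giving 76% + 24% = 100%.
Chain via Quarry Shipping BV (R3): 80% × 25% = 20% of Crosswind Textiles S.p.A.
Chain via Copperline Industries Corp. (R3): 70% × 21% = 14.7% of Crosswind Textiles S.p.A.
Chain via Highfield Holdings Ltd (R3): 100% × 17% = 17% of Crosswind Textiles S.p.A.
Aggregating (R2): 20% + 14.7% + 17% = 51.7%.

51.7%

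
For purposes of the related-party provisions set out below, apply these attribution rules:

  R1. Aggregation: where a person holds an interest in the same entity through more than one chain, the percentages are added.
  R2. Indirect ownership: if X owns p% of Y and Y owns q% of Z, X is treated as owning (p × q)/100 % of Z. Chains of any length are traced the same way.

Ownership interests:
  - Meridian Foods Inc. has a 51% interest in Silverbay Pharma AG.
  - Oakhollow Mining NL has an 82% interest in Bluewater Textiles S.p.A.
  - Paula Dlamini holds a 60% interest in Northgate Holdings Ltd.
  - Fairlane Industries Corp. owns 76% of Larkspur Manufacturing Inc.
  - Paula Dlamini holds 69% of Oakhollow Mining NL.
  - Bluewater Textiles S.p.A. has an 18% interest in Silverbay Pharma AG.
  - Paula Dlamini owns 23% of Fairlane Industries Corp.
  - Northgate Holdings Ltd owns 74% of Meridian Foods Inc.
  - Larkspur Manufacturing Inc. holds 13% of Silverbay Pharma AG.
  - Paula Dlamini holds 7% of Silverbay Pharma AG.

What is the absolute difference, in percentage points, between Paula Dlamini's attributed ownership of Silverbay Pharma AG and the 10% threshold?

Chain via Fairlane Industries Corp. → Larkspur Manufacturing Inc. (R2): 23% × 76% × 13% = 2.2724% of Silverbay Pharma AG.
Chain via Oakhollow Mining NL → Bluewater Textiles S.p.A. (R2): 69% × 82% × 18% = 10.1844% of Silverbay Pharma AG.
Chain via Northgate Holdings Ltd → Meridian Foods Inc. (R2): 60% × 74% × 51% = 22.644% of Silverbay Pharma AG.
Direct interest in Silverbay Pharma AG: 7%.
Aggregating (R1): 2.2724% + 10.1844% + 22.644% + 7% = 42.1008%.
42.1008% exceeds the 10% threshold by 32.1008 percentage points.

32.1008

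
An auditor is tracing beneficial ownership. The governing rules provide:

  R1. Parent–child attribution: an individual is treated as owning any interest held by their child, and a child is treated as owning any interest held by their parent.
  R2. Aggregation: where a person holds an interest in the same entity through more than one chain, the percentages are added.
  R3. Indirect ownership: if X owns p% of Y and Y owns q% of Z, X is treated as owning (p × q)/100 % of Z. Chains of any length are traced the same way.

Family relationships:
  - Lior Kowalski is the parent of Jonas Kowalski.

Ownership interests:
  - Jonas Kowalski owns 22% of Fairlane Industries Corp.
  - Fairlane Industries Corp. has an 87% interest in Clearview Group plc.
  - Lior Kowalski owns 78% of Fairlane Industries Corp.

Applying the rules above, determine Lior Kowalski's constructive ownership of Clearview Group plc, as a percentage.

By parent–child attribution (R1), Lior Kowalski is treated as also owning Jonas Kowalski's interest in Fairlane Industries Corp, giving 78% + 22% = 100%.
Chain via Fairlane Industries Corp. (R3): 100% × 87% = 87% of Clearview Group plc.

87%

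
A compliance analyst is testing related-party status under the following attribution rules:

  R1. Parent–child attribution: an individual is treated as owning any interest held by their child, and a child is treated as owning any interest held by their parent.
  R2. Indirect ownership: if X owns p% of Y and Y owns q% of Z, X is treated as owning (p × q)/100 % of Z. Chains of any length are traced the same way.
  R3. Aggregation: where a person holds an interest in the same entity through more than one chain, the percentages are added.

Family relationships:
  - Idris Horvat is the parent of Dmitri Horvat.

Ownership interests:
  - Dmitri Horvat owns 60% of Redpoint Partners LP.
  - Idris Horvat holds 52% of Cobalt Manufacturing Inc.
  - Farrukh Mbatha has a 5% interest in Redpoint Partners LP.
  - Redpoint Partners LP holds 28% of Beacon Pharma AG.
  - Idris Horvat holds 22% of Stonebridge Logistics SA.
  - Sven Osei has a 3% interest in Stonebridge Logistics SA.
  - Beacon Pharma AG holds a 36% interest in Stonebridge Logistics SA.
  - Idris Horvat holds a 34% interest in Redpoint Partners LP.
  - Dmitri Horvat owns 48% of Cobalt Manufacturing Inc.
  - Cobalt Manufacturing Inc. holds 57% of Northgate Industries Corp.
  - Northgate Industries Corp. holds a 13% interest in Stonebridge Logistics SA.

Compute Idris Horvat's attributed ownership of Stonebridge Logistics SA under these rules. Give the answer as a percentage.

By parent–child attribution (R1), Idris Horvat is treated as also owning Dmitri Horvat's interest in Redpoint Partners LP, giving 34% + 60% = 94%.
By parent–child attribution (R1), Idris Horvat is treated as also owning Dmitri Horvat's interest in Cobalt Manufacturing Inc, giving 52% + 48% = 100%.
Chain via Redpoint Partners LP → Beacon Pharma AG (R2): 94% × 28% × 36% = 9.4752% of Stonebridge Logistics SA.
Chain via Cobalt Manufacturing Inc. → Northgate Industries Corp. (R2): 100% × 57% × 13% = 7.41% of Stonebridge Logistics SA.
Direct interest in Stonebridge Logistics SA: 22%.
Aggregating (R3): 9.4752% + 7.41% + 22% = 38.8852%.

38.8852%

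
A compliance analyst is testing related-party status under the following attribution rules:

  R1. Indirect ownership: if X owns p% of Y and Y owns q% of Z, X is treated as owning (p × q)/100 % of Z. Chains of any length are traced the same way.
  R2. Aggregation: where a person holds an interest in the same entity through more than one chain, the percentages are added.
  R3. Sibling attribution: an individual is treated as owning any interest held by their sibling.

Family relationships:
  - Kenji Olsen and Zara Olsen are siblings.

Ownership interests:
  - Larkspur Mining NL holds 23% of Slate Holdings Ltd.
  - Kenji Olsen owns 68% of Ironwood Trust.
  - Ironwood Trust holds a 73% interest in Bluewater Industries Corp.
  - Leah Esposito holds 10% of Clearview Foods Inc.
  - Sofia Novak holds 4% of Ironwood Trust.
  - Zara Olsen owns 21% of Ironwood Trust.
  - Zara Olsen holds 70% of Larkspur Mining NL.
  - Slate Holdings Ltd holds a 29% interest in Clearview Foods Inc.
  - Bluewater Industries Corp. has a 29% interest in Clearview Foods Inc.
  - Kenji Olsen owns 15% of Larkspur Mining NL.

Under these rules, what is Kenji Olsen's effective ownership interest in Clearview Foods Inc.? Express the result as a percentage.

24.5108%

By sibling attribution (R3), Kenji Olsen is treated as also owning Zara Olsen's interest in Larkspur Mining NL, giving 15% + 70% = 85%.
By sibling attribution (R3), Kenji Olsen is treated as also owning Zara Olsen's interest in Ironwood Trust, giving 68% + 21% = 89%.
Chain via Larkspur Mining NL → Slate Holdings Ltd (R1): 85% × 23% × 29% = 5.6695% of Clearview Foods Inc.
Chain via Ironwood Trust → Bluewater Industries Corp. (R1): 89% × 73% × 29% = 18.8413% of Clearview Foods Inc.
Aggregating (R2): 5.6695% + 18.8413% = 24.5108%.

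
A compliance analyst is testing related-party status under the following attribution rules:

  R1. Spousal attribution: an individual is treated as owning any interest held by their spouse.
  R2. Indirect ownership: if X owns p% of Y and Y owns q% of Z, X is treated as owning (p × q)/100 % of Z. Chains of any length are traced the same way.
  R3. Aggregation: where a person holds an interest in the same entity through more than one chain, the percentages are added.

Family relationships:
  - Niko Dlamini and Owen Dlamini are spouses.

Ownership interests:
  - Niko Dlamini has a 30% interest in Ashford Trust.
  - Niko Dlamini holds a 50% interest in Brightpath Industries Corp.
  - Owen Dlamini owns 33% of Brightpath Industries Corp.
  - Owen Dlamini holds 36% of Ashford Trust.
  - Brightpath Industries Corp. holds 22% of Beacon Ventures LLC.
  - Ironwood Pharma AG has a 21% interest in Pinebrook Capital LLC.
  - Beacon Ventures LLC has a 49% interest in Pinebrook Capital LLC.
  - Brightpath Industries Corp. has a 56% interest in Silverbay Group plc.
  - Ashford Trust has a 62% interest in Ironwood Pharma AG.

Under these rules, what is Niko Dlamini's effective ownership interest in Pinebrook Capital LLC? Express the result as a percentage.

By spousal attribution (R1), Niko Dlamini is treated as also owning Owen Dlamini's interest in Ashford Trust, giving 30% + 36% = 66%.
By spousal attribution (R1), Niko Dlamini is treated as also owning Owen Dlamini's interest in Brightpath Industries Corp, giving 50% + 33% = 83%.
Chain via Ashford Trust → Ironwood Pharma AG (R2): 66% × 62% × 21% = 8.5932% of Pinebrook Capital LLC.
Chain via Brightpath Industries Corp. → Beacon Ventures LLC (R2): 83% × 22% × 49% = 8.9474% of Pinebrook Capital LLC.
Aggregating (R3): 8.5932% + 8.9474% = 17.5406%.

17.5406%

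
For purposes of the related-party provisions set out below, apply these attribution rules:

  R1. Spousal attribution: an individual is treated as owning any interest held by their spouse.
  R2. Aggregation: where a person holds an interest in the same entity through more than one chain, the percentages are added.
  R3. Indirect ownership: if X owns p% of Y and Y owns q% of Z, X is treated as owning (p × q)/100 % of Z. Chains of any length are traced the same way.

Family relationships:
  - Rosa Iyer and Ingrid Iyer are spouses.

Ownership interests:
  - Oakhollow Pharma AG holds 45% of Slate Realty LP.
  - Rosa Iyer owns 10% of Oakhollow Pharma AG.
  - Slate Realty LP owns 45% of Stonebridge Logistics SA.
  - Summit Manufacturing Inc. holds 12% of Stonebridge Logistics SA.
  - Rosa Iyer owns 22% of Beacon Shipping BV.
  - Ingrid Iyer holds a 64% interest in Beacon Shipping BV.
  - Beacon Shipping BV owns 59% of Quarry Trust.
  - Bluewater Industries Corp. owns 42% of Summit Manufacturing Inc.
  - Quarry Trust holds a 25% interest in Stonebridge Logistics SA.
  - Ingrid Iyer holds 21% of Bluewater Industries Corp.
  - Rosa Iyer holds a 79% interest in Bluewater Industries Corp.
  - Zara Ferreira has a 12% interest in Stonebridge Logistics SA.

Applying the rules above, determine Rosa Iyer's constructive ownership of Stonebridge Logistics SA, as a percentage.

By spousal attribution (R1), Rosa Iyer is treated as also owning Ingrid Iyer's interest in Beacon Shipping BV, giving 22% + 64% = 86%.
By spousal attribution (R1), Rosa Iyer is treated as also owning Ingrid Iyer's interest in Bluewater Industries Corp, giving 79% + 21% = 100%.
Chain via Oakhollow Pharma AG → Slate Realty LP (R3): 10% × 45% × 45% = 2.025% of Stonebridge Logistics SA.
Chain via Beacon Shipping BV → Quarry Trust (R3): 86% × 59% × 25% = 12.685% of Stonebridge Logistics SA.
Chain via Bluewater Industries Corp. → Summit Manufacturing Inc. (R3): 100% × 42% × 12% = 5.04% of Stonebridge Logistics SA.
Aggregating (R2): 2.025% + 12.685% + 5.04% = 19.75%.

19.75%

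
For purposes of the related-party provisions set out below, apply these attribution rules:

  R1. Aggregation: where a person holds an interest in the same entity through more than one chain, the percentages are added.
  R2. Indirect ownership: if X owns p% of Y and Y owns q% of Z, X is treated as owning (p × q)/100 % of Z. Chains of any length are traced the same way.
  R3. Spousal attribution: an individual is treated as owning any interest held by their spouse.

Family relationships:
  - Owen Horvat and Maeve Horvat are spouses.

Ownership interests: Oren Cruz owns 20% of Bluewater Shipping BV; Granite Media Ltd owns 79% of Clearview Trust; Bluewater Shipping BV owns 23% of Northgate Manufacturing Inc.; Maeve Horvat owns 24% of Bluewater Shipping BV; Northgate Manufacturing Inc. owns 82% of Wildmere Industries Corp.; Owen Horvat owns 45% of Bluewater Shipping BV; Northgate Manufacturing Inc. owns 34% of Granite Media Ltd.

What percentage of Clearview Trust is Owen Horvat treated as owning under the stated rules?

By spousal attribution (R3), Owen Horvat is treated as also owning Maeve Horvat's interest in Bluewater Shipping BV, giving 45% + 24% = 69%.
Chain via Bluewater Shipping BV → Northgate Manufacturing Inc. → Granite Media Ltd (R2): 69% × 23% × 34% × 79% = 4.262682% of Clearview Trust.

4.262682%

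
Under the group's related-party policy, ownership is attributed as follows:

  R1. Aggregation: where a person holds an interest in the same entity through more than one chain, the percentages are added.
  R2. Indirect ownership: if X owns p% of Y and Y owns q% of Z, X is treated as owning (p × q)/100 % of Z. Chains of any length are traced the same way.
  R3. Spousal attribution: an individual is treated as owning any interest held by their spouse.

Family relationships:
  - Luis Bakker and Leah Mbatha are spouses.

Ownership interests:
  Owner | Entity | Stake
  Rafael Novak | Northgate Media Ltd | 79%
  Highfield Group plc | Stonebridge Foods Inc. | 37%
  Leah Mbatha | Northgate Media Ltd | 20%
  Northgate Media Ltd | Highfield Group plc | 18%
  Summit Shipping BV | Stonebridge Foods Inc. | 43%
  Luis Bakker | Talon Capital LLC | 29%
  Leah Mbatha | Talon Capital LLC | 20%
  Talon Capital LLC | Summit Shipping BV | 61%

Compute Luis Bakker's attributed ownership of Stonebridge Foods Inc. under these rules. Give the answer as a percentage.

14.1847%

By spousal attribution (R3), Luis Bakker is treated as also owning Leah Mbatha's interest in Talon Capital LLC, giving 29% + 20% = 49%.
By spousal attribution (R3), Luis Bakker is treated as owning Leah Mbatha's 20% interest in Northgate Media Ltd.
Chain via Talon Capital LLC → Summit Shipping BV (R2): 49% × 61% × 43% = 12.8527% of Stonebridge Foods Inc.
Chain via Northgate Media Ltd → Highfield Group plc (R2): 20% × 18% × 37% = 1.332% of Stonebridge Foods Inc.
Aggregating (R1): 12.8527% + 1.332% = 14.1847%.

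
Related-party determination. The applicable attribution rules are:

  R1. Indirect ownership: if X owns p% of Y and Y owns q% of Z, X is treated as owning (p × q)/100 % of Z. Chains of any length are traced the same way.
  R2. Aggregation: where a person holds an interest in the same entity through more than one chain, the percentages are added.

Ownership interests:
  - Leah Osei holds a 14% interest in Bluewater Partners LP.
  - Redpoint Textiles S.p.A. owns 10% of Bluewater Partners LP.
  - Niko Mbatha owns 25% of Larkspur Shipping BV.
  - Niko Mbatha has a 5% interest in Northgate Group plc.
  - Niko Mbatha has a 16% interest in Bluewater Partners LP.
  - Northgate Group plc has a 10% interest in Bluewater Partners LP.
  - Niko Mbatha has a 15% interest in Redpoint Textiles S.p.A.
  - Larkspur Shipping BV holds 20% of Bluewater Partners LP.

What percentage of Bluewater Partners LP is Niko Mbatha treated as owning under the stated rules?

Chain via Larkspur Shipping BV (R1): 25% × 20% = 5% of Bluewater Partners LP.
Chain via Northgate Group plc (R1): 5% × 10% = 0.5% of Bluewater Partners LP.
Chain via Redpoint Textiles S.p.A. (R1): 15% × 10% = 1.5% of Bluewater Partners LP.
Direct interest in Bluewater Partners LP: 16%.
Aggregating (R2): 5% + 0.5% + 1.5% + 16% = 23%.

23%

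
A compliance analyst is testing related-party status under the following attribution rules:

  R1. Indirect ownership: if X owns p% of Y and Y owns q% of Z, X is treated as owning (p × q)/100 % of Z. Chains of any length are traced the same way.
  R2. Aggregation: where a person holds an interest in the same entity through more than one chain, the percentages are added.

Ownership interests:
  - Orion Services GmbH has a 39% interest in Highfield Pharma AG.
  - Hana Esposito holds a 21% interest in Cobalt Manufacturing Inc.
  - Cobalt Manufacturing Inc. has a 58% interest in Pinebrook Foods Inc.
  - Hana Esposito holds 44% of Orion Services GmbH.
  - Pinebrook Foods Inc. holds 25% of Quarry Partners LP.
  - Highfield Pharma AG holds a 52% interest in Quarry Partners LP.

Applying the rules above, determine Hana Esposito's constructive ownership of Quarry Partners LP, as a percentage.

Chain via Cobalt Manufacturing Inc. → Pinebrook Foods Inc. (R1): 21% × 58% × 25% = 3.045% of Quarry Partners LP.
Chain via Orion Services GmbH → Highfield Pharma AG (R1): 44% × 39% × 52% = 8.9232% of Quarry Partners LP.
Aggregating (R2): 3.045% + 8.9232% = 11.9682%.

11.9682%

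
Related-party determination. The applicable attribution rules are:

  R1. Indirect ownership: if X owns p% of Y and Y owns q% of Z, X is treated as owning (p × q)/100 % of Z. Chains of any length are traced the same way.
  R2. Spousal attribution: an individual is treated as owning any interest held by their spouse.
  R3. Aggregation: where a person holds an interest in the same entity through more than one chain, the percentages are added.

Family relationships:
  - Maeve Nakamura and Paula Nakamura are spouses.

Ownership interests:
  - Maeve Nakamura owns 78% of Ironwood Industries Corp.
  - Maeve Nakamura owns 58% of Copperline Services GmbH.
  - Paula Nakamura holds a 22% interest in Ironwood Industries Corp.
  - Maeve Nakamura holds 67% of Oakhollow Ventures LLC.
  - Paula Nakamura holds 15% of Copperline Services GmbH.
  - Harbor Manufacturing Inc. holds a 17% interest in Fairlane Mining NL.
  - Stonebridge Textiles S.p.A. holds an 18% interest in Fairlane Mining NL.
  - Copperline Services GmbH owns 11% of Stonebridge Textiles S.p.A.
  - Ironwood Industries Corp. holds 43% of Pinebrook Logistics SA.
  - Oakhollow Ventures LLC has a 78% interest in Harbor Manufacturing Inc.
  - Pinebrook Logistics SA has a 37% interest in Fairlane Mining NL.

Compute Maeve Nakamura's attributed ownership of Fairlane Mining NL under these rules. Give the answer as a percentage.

26.2396%

By spousal attribution (R2), Maeve Nakamura is treated as also owning Paula Nakamura's interest in Copperline Services GmbH, giving 58% + 15% = 73%.
By spousal attribution (R2), Maeve Nakamura is treated as also owning Paula Nakamura's interest in Ironwood Industries Corp, giving 78% + 22% = 100%.
Chain via Oakhollow Ventures LLC → Harbor Manufacturing Inc. (R1): 67% × 78% × 17% = 8.8842% of Fairlane Mining NL.
Chain via Copperline Services GmbH → Stonebridge Textiles S.p.A. (R1): 73% × 11% × 18% = 1.4454% of Fairlane Mining NL.
Chain via Ironwood Industries Corp. → Pinebrook Logistics SA (R1): 100% × 43% × 37% = 15.91% of Fairlane Mining NL.
Aggregating (R3): 8.8842% + 1.4454% + 15.91% = 26.2396%.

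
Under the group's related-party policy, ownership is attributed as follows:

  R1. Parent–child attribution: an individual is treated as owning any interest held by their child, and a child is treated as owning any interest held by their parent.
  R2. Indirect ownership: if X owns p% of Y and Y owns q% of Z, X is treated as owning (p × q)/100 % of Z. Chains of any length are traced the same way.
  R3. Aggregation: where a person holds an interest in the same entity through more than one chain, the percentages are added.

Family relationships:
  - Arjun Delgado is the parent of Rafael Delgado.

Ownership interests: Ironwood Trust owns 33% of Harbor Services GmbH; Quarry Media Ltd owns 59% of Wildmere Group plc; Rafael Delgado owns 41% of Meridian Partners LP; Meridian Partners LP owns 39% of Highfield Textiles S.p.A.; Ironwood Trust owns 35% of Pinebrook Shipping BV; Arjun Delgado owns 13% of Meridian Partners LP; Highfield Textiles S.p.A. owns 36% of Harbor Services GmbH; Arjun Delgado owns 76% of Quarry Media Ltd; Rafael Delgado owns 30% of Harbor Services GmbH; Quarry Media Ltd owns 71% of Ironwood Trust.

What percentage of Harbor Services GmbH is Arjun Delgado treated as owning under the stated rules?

55.3884%

By parent–child attribution (R1), Arjun Delgado is treated as also owning Rafael Delgado's interest in Meridian Partners LP, giving 13% + 41% = 54%.
By parent–child attribution (R1), Arjun Delgado is treated as owning Rafael Delgado's 30% interest in Harbor Services GmbH.
Chain via Quarry Media Ltd → Ironwood Trust (R2): 76% × 71% × 33% = 17.8068% of Harbor Services GmbH.
Chain via Meridian Partners LP → Highfield Textiles S.p.A. (R2): 54% × 39% × 36% = 7.5816% of Harbor Services GmbH.
Direct interest in Harbor Services GmbH: 30%.
Aggregating (R3): 17.8068% + 7.5816% + 30% = 55.3884%.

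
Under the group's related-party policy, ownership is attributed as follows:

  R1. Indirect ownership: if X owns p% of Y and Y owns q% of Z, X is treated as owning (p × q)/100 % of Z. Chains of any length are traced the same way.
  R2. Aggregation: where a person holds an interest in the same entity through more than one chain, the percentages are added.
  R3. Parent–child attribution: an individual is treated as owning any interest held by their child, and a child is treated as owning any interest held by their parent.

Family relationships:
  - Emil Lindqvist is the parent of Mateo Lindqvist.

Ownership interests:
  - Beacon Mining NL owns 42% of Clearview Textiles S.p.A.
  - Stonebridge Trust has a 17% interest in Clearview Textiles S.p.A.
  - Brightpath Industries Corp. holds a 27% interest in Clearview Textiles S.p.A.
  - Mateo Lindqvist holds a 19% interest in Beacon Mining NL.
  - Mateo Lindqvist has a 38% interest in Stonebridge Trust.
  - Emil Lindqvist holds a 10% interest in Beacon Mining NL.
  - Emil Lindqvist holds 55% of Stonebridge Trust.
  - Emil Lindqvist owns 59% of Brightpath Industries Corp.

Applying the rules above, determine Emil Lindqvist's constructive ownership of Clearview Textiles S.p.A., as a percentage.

43.92%

By parent–child attribution (R3), Emil Lindqvist is treated as also owning Mateo Lindqvist's interest in Stonebridge Trust, giving 55% + 38% = 93%.
By parent–child attribution (R3), Emil Lindqvist is treated as also owning Mateo Lindqvist's interest in Beacon Mining NL, giving 10% + 19% = 29%.
Chain via Brightpath Industries Corp. (R1): 59% × 27% = 15.93% of Clearview Textiles S.p.A.
Chain via Stonebridge Trust (R1): 93% × 17% = 15.81% of Clearview Textiles S.p.A.
Chain via Beacon Mining NL (R1): 29% × 42% = 12.18% of Clearview Textiles S.p.A.
Aggregating (R2): 15.93% + 15.81% + 12.18% = 43.92%.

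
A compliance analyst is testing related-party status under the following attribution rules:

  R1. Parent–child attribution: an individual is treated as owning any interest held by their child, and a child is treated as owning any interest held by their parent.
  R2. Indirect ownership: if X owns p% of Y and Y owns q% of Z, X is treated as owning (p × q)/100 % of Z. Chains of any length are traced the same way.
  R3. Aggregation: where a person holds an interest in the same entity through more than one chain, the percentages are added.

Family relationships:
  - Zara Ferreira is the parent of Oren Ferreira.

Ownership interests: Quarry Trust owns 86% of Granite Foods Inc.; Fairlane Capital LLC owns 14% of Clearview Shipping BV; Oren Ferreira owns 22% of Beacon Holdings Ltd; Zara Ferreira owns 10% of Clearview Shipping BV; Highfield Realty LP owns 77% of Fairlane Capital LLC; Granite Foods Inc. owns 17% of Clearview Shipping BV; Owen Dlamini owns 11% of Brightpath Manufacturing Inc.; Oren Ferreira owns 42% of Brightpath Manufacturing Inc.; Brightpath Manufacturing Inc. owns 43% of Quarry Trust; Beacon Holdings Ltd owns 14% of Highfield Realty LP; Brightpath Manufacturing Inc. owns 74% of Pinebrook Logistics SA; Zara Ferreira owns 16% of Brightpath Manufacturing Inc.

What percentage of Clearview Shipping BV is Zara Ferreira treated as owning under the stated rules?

13.978252%

By parent–child attribution (R1), Zara Ferreira is treated as also owning Oren Ferreira's interest in Brightpath Manufacturing Inc, giving 16% + 42% = 58%.
By parent–child attribution (R1), Zara Ferreira is treated as owning Oren Ferreira's 22% interest in Beacon Holdings Ltd.
Chain via Brightpath Manufacturing Inc. → Quarry Trust → Granite Foods Inc. (R2): 58% × 43% × 86% × 17% = 3.646228% of Clearview Shipping BV.
Direct interest in Clearview Shipping BV: 10%.
Chain via Beacon Holdings Ltd → Highfield Realty LP → Fairlane Capital LLC (R2): 22% × 14% × 77% × 14% = 0.332024% of Clearview Shipping BV.
Aggregating (R3): 3.646228% + 10% + 0.332024% = 13.978252%.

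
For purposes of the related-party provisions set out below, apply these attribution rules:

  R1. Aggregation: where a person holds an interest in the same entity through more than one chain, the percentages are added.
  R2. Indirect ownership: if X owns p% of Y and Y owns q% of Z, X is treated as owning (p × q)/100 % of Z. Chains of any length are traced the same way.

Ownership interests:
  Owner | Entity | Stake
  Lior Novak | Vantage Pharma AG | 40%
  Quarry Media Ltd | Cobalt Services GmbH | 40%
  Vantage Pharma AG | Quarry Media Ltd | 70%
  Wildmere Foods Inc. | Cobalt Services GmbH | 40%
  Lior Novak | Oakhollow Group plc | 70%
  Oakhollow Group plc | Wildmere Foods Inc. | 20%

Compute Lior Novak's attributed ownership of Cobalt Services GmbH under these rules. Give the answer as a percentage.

Chain via Vantage Pharma AG → Quarry Media Ltd (R2): 40% × 70% × 40% = 11.2% of Cobalt Services GmbH.
Chain via Oakhollow Group plc → Wildmere Foods Inc. (R2): 70% × 20% × 40% = 5.6% of Cobalt Services GmbH.
Aggregating (R1): 11.2% + 5.6% = 16.8%.

16.8%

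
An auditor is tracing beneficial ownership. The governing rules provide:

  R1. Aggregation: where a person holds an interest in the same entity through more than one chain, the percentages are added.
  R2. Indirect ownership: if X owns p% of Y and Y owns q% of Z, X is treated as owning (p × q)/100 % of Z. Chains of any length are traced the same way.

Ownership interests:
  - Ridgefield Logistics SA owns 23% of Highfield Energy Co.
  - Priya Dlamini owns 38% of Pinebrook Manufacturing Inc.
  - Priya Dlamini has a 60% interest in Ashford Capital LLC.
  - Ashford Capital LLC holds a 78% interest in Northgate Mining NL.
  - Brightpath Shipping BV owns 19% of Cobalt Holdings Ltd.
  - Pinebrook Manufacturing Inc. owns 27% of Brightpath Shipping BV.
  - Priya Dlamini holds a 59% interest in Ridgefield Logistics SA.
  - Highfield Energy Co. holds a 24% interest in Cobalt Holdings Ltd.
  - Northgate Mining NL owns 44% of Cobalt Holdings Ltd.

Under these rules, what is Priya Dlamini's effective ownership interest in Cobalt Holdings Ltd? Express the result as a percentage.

25.7982%

Chain via Ridgefield Logistics SA → Highfield Energy Co. (R2): 59% × 23% × 24% = 3.2568% of Cobalt Holdings Ltd.
Chain via Pinebrook Manufacturing Inc. → Brightpath Shipping BV (R2): 38% × 27% × 19% = 1.9494% of Cobalt Holdings Ltd.
Chain via Ashford Capital LLC → Northgate Mining NL (R2): 60% × 78% × 44% = 20.592% of Cobalt Holdings Ltd.
Aggregating (R1): 3.2568% + 1.9494% + 20.592% = 25.7982%.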